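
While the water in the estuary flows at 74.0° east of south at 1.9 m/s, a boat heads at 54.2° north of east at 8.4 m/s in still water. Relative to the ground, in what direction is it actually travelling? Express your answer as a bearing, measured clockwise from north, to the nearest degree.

047°

Taking east as x and north as y: velocity relative to the water = (4.914, 6.813) m/s; the water relative to ground = (1.826, -0.524) m/s.
Velocity relative to ground = (4.914, 6.813) + (1.826, -0.524) = (6.740, 6.289) m/s.
Bearing = atan2(6.74, 6.29) = 46.98° clockwise from north.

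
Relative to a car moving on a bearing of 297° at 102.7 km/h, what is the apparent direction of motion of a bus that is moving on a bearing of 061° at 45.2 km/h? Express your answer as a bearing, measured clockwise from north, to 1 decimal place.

Taking east as x and north as y: bus velocity = (39.533, 21.913) km/h; car velocity = (-91.506, 46.625) km/h.
Velocity of bus relative to car = (39.533, 21.913) − (-91.506, 46.625) = (131.039, -24.711) km/h.
Bearing = atan2(131.04, -24.71) = 100.68° clockwise from north.

100.7°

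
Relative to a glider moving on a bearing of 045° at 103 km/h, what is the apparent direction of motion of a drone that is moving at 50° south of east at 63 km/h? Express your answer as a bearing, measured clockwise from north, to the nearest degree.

Taking east as x and north as y: drone velocity = (40.496, -48.261) km/h; glider velocity = (72.832, 72.832) km/h.
Velocity of drone relative to glider = (40.496, -48.261) − (72.832, 72.832) = (-32.336, -121.093) km/h.
Bearing = atan2(-32.34, -121.09) = 194.95° clockwise from north.

195°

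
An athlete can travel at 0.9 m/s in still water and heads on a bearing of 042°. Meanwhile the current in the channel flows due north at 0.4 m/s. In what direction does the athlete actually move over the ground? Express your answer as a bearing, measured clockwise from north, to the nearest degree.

029°

Taking east as x and north as y: velocity relative to the water = (0.602, 0.669) m/s; the water relative to ground = (0.000, 0.400) m/s.
Velocity relative to ground = (0.602, 0.669) + (0.000, 0.400) = (0.602, 1.069) m/s.
Bearing = atan2(0.60, 1.07) = 29.40° clockwise from north.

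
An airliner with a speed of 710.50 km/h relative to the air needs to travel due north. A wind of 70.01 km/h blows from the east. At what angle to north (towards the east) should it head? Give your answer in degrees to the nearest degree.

The wind pushes perpendicular to the desired track; the heading must have a component into the wind equal to 70.01 km/h: 710.50 sin θ = 70.01.
sin θ = 0.0985, so θ = 5.655°.

6°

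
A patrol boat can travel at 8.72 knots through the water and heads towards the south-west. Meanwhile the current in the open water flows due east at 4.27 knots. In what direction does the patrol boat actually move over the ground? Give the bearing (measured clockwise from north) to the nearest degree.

197°

Taking east as x and north as y: velocity relative to the water = (-6.166, -6.166) knots; the water relative to ground = (4.270, 0.000) knots.
Velocity relative to ground = (-6.166, -6.166) + (4.270, 0.000) = (-1.896, -6.166) knots.
Bearing = atan2(-1.90, -6.17) = 197.09° clockwise from north.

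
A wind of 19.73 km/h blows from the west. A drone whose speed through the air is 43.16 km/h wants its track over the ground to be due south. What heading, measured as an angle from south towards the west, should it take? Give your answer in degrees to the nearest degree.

27°

The wind pushes perpendicular to the desired track; the heading must have a component into the wind equal to 19.73 km/h: 43.16 sin θ = 19.73.
sin θ = 0.4571, so θ = 27.202°.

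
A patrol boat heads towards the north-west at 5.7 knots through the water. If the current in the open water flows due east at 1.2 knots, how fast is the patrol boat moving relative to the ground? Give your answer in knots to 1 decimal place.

Taking east as x and north as y: velocity relative to the water = (-4.031, 4.031) knots; the water relative to ground = (1.200, 0.000) knots.
Velocity relative to ground = (-4.031, 4.031) + (1.200, 0.000) = (-2.831, 4.031) knots.
Speed = |(-2.831, 4.031)| = 4.925 knots.

4.9 knots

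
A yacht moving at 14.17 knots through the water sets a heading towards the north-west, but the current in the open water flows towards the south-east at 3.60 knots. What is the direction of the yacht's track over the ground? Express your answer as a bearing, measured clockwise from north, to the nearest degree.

Taking east as x and north as y: velocity relative to the water = (-10.020, 10.020) knots; the water relative to ground = (2.546, -2.546) knots.
Velocity relative to ground = (-10.020, 10.020) + (2.546, -2.546) = (-7.474, 7.474) knots.
Bearing = atan2(-7.47, 7.47) = 315.00° clockwise from north.

315°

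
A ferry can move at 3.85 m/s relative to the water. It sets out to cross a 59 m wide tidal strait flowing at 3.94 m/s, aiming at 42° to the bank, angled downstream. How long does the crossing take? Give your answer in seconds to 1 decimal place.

22.9 s

The component of the ferry's velocity perpendicular to the bank is 3.85 × sin 42° = 2.576 m/s.
The flow acts along the bank and has no component across it.
Time = 59 / 2.576 = 22.902 s.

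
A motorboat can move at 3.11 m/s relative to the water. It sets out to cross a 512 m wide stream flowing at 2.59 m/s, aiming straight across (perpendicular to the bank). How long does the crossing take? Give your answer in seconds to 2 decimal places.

164.63 s

The component of the motorboat's velocity perpendicular to the bank is 3.11 m/s.
The current is parallel to the bank, so it does not affect the crossing time.
Time = 512 / 3.110 = 164.630 s.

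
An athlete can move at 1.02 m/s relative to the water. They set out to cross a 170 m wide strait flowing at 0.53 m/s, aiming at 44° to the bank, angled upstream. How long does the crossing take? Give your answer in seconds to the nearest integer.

240 s

The component of the athlete's velocity perpendicular to the bank is 1.02 × sin 44° = 0.709 m/s.
Only the cross-stream component determines the crossing time; the current contributes nothing perpendicular to the bank.
Time = 170 / 0.709 = 239.926 s.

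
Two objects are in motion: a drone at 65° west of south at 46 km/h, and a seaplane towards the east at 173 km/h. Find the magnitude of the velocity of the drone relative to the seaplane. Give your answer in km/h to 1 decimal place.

215.6 km/h

Taking east as x and north as y: drone velocity = (-41.690, -19.440) km/h; seaplane velocity = (173.000, 0.000) km/h.
Velocity of drone relative to seaplane = (-41.690, -19.440) − (173.000, 0.000) = (-214.690, -19.440) km/h.
Magnitude = |(-214.690, -19.440)| = 215.569 km/h.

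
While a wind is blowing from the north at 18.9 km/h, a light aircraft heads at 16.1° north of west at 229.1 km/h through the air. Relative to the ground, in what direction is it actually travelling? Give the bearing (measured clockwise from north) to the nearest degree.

281°

Taking east as x and north as y: velocity relative to the air = (-220.115, 63.533) km/h; the air relative to ground = (0.000, -18.900) km/h.
Velocity relative to ground = (-220.115, 63.533) + (0.000, -18.900) = (-220.115, 44.633) km/h.
Bearing = atan2(-220.11, 44.63) = 281.46° clockwise from north.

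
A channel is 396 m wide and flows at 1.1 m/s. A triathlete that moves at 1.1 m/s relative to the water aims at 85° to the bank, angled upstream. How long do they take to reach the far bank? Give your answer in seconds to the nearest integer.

The component of the triathlete's velocity perpendicular to the bank is 1.1 × sin 85° = 1.096 m/s.
Only the cross-stream component determines the crossing time; the current contributes nothing perpendicular to the bank.
Time = 396 / 1.096 = 361.375 s.

361 s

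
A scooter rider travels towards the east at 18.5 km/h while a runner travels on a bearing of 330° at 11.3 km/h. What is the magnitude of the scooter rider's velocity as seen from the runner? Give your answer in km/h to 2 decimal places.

Taking east as x and north as y: scooter rider velocity = (18.500, 0.000) km/h; runner velocity = (-5.650, 9.786) km/h.
Velocity of scooter rider relative to runner = (18.500, 0.000) − (-5.650, 9.786) = (24.150, -9.786) km/h.
Magnitude = |(24.150, -9.786)| = 26.057 km/h.

26.06 km/h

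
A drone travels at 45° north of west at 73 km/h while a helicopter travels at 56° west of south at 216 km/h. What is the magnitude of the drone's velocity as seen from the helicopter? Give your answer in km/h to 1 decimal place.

214.4 km/h

Taking east as x and north as y: drone velocity = (-51.619, 51.619) km/h; helicopter velocity = (-179.072, -120.786) km/h.
Velocity of drone relative to helicopter = (-51.619, 51.619) − (-179.072, -120.786) = (127.453, 172.404) km/h.
Magnitude = |(127.453, 172.404)| = 214.401 km/h.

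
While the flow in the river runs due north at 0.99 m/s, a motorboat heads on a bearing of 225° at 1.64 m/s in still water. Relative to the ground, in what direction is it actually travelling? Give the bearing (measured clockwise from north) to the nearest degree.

Taking east as x and north as y: velocity relative to the water = (-1.160, -1.160) m/s; the water relative to ground = (0.000, 0.990) m/s.
Velocity relative to ground = (-1.160, -1.160) + (0.000, 0.990) = (-1.160, -0.170) m/s.
Bearing = atan2(-1.16, -0.17) = 261.68° clockwise from north.

262°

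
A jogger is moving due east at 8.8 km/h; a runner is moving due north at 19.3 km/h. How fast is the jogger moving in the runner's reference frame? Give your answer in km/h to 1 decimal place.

Taking east as x and north as y: jogger velocity = (8.800, 0.000) km/h; runner velocity = (0.000, 19.300) km/h.
Velocity of jogger relative to runner = (8.800, 0.000) − (0.000, 19.300) = (8.800, -19.300) km/h.
Magnitude = |(8.800, -19.300)| = 21.212 km/h.

21.2 km/h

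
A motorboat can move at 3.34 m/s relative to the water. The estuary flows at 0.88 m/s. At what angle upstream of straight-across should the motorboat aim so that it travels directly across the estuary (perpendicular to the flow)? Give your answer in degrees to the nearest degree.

15°

To cancel the current, the upstream component of the motorboat's velocity must equal the flow: 3.34 sin θ = 0.88.
sin θ = 0.88 / 3.34 = 0.2635.
θ = arcsin(0.2635) = 15.276°.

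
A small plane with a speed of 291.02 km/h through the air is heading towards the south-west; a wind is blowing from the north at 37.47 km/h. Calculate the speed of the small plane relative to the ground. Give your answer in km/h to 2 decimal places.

318.62 km/h

Taking east as x and north as y: velocity relative to the air = (-205.782, -205.782) km/h; the air relative to ground = (0.000, -37.470) km/h.
Velocity relative to ground = (-205.782, -205.782) + (0.000, -37.470) = (-205.782, -243.252) km/h.
Speed = |(-205.782, -243.252)| = 318.619 km/h.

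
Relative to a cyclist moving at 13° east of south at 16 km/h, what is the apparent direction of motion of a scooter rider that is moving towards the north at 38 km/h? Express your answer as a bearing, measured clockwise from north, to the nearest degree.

356°

Taking east as x and north as y: scooter rider velocity = (0.000, 38.000) km/h; cyclist velocity = (3.599, -15.590) km/h.
Velocity of scooter rider relative to cyclist = (0.000, 38.000) − (3.599, -15.590) = (-3.599, 53.590) km/h.
Bearing = atan2(-3.60, 53.59) = 356.16° clockwise from north.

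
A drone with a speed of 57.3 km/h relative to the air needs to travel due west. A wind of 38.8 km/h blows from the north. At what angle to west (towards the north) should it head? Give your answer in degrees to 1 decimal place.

The wind pushes perpendicular to the desired track; the heading must have a component into the wind equal to 38.8 km/h: 57.3 sin θ = 38.8.
sin θ = 0.6771, so θ = 42.620°.

42.6°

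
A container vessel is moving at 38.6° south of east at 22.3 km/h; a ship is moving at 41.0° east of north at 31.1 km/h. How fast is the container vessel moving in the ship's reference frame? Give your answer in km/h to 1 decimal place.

37.5 km/h

Taking east as x and north as y: container vessel velocity = (17.428, -13.913) km/h; ship velocity = (20.403, 23.471) km/h.
Velocity of container vessel relative to ship = (17.428, -13.913) − (20.403, 23.471) = (-2.976, -37.384) km/h.
Magnitude = |(-2.976, -37.384)| = 37.502 km/h.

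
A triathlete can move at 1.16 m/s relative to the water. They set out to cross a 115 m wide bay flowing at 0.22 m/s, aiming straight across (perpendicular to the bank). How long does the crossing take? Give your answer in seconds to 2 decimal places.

99.14 s

The component of the triathlete's velocity perpendicular to the bank is 1.16 m/s.
The current is parallel to the bank, so it does not affect the crossing time.
Time = 115 / 1.160 = 99.138 s.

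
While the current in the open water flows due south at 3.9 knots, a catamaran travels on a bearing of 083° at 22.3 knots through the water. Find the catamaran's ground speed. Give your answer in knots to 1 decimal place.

Taking east as x and north as y: velocity relative to the water = (22.134, 2.718) knots; the water relative to ground = (0.000, -3.900) knots.
Velocity relative to ground = (22.134, 2.718) + (0.000, -3.900) = (22.134, -1.182) knots.
Speed = |(22.134, -1.182)| = 22.165 knots.

22.2 knots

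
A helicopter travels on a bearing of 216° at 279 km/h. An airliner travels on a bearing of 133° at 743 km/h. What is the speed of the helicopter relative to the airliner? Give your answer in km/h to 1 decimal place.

Taking east as x and north as y: helicopter velocity = (-163.992, -225.716) km/h; airliner velocity = (543.396, -506.725) km/h.
Velocity of helicopter relative to airliner = (-163.992, -225.716) − (543.396, -506.725) = (-707.388, 281.009) km/h.
Magnitude = |(-707.388, 281.009)| = 761.159 km/h.

761.2 km/h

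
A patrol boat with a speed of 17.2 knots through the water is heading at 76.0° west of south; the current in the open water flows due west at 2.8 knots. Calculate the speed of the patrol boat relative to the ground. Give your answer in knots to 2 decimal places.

19.93 knots

Taking east as x and north as y: velocity relative to the water = (-16.689, -4.161) knots; the water relative to ground = (-2.800, 0.000) knots.
Velocity relative to ground = (-16.689, -4.161) + (-2.800, 0.000) = (-19.489, -4.161) knots.
Speed = |(-19.489, -4.161)| = 19.928 knots.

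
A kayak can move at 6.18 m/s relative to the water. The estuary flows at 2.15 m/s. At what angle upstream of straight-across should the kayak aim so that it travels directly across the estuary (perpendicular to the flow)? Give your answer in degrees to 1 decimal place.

To cancel the current, the upstream component of the kayak's velocity must equal the flow: 6.18 sin θ = 2.15.
sin θ = 2.15 / 6.18 = 0.3479.
θ = arcsin(0.3479) = 20.359°.

20.4°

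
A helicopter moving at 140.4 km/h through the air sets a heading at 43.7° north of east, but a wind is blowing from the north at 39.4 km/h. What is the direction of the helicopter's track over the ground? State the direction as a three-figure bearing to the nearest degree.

Taking east as x and north as y: velocity relative to the air = (101.505, 97.000) km/h; the air relative to ground = (0.000, -39.400) km/h.
Velocity relative to ground = (101.505, 97.000) + (0.000, -39.400) = (101.505, 57.600) km/h.
Bearing = atan2(101.50, 57.60) = 60.43° clockwise from north.

060°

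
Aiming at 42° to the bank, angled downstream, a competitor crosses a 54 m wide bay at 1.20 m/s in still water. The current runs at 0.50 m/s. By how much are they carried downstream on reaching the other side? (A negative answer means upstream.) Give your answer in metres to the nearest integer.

Perpendicular speed = 0.803 m/s; crossing time = 54 / 0.803 = 67.251 s.
Net downstream speed = 1.392 m/s.
Drift = 1.392 × 67.251 = 93.599 m (downstream).

94 m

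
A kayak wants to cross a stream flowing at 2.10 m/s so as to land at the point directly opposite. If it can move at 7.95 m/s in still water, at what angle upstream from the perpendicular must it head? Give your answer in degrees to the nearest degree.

15°

To cancel the current, the upstream component of the kayak's velocity must equal the flow: 7.95 sin θ = 2.10.
sin θ = 2.10 / 7.95 = 0.2642.
θ = arcsin(0.2642) = 15.317°.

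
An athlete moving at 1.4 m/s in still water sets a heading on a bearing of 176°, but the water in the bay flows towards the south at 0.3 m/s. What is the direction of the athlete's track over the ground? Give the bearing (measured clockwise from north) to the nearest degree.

177°

Taking east as x and north as y: velocity relative to the water = (0.098, -1.397) m/s; the water relative to ground = (0.000, -0.300) m/s.
Velocity relative to ground = (0.098, -1.397) + (0.000, -0.300) = (0.098, -1.697) m/s.
Bearing = atan2(0.10, -1.70) = 176.71° clockwise from north.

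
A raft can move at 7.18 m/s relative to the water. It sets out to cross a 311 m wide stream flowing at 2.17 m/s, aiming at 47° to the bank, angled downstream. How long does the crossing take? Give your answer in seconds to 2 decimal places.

59.23 s

The component of the raft's velocity perpendicular to the bank is 7.18 × sin 47° = 5.251 m/s.
The current is parallel to the bank, so it does not affect the crossing time.
Time = 311 / 5.251 = 59.225 s.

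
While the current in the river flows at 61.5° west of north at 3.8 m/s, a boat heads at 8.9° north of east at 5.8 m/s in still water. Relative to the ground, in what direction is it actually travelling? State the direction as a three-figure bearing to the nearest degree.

Taking east as x and north as y: velocity relative to the water = (5.730, 0.897) m/s; the water relative to ground = (-3.340, 1.813) m/s.
Velocity relative to ground = (5.730, 0.897) + (-3.340, 1.813) = (2.391, 2.711) m/s.
Bearing = atan2(2.39, 2.71) = 41.41° clockwise from north.

041°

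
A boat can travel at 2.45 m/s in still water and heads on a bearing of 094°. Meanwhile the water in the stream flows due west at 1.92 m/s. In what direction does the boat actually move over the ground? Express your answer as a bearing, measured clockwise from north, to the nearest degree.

Taking east as x and north as y: velocity relative to the water = (2.444, -0.171) m/s; the water relative to ground = (-1.920, 0.000) m/s.
Velocity relative to ground = (2.444, -0.171) + (-1.920, 0.000) = (0.524, -0.171) m/s.
Bearing = atan2(0.52, -0.17) = 108.06° clockwise from north.

108°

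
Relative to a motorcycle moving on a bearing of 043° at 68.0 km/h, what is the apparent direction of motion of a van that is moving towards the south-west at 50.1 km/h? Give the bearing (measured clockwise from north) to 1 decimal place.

Taking east as x and north as y: van velocity = (-35.426, -35.426) km/h; motorcycle velocity = (46.376, 49.732) km/h.
Velocity of van relative to motorcycle = (-35.426, -35.426) − (46.376, 49.732) = (-81.802, -85.158) km/h.
Bearing = atan2(-81.80, -85.16) = 223.85° clockwise from north.

223.8°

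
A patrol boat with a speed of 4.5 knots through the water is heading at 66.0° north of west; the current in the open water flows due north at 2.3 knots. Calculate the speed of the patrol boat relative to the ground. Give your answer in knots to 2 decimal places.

6.67 knots

Taking east as x and north as y: velocity relative to the water = (-1.830, 4.111) knots; the water relative to ground = (0.000, 2.300) knots.
Velocity relative to ground = (-1.830, 4.111) + (0.000, 2.300) = (-1.830, 6.411) knots.
Speed = |(-1.830, 6.411)| = 6.667 knots.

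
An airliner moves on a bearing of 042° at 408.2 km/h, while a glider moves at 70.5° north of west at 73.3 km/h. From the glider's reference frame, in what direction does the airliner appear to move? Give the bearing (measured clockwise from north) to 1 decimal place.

051.8°

Taking east as x and north as y: airliner velocity = (273.139, 303.352) km/h; glider velocity = (-24.468, 69.096) km/h.
Velocity of airliner relative to glider = (273.139, 303.352) − (-24.468, 69.096) = (297.607, 234.256) km/h.
Bearing = atan2(297.61, 234.26) = 51.79° clockwise from north.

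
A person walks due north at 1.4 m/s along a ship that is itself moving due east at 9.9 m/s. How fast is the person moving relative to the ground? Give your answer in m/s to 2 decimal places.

Taking east as x and north as y: ship velocity = (9.900, 0.000) m/s; person velocity relative to ship = (0.000, 1.400) m/s.
Velocity relative to ground = (9.900, 0.000) + (0.000, 1.400) = (9.900, 1.400) m/s.
Speed = |(9.900, 1.400)| = 9.998 m/s.

10.00 m/s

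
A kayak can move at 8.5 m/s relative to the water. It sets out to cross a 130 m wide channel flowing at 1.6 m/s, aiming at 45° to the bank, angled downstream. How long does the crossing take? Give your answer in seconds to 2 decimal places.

21.63 s

The component of the kayak's velocity perpendicular to the bank is 8.5 × sin 45° = 6.010 m/s.
The flow acts along the bank and has no component across it.
Time = 130 / 6.010 = 21.629 s.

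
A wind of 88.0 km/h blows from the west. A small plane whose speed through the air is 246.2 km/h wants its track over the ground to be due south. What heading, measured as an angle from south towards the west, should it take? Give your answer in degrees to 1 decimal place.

20.9°

The wind pushes perpendicular to the desired track; the heading must have a component into the wind equal to 88.0 km/h: 246.2 sin θ = 88.0.
sin θ = 0.3574, so θ = 20.943°.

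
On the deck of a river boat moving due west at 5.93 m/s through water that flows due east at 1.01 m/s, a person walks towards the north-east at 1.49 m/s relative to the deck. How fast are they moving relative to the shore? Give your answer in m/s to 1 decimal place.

4.0 m/s

In east/north components (m/s): person relative to river boat = (1.054, 1.054); river boat relative to water = (-5.930, 0.000); water relative to ground = (1.010, 0.000).
Sum = (-3.866, 1.054) m/s.
Speed = |(-3.866, 1.054)| = 4.007 m/s.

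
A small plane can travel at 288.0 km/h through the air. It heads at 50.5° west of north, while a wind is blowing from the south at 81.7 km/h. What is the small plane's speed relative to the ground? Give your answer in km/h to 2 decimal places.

345.76 km/h

Taking east as x and north as y: velocity relative to the air = (-222.228, 183.191) km/h; the air relative to ground = (0.000, 81.700) km/h.
Velocity relative to ground = (-222.228, 183.191) + (0.000, 81.700) = (-222.228, 264.891) km/h.
Speed = |(-222.228, 264.891)| = 345.763 km/h.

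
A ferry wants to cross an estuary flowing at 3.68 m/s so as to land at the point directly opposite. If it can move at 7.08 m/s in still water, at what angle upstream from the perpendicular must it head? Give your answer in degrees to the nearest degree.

To cancel the current, the upstream component of the ferry's velocity must equal the flow: 7.08 sin θ = 3.68.
sin θ = 3.68 / 7.08 = 0.5198.
θ = arcsin(0.5198) = 31.317°.

31°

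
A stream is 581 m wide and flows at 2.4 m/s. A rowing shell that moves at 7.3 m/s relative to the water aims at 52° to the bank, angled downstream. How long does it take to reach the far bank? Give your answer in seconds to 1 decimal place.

The component of the rowing shell's velocity perpendicular to the bank is 7.3 × sin 52° = 5.752 m/s.
The flow acts along the bank and has no component across it.
Time = 581 / 5.752 = 101.000 s.

101.0 s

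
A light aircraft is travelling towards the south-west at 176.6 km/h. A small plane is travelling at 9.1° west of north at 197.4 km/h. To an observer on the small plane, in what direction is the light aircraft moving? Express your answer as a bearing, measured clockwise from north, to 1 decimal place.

Taking east as x and north as y: light aircraft velocity = (-124.875, -124.875) km/h; small plane velocity = (-31.220, 194.915) km/h.
Velocity of light aircraft relative to small plane = (-124.875, -124.875) − (-31.220, 194.915) = (-93.655, -319.791) km/h.
Bearing = atan2(-93.65, -319.79) = 196.32° clockwise from north.

196.3°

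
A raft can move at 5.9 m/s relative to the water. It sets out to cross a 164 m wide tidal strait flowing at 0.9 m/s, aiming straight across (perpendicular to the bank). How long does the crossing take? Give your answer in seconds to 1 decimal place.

27.8 s

The component of the raft's velocity perpendicular to the bank is 5.9 m/s.
The current is parallel to the bank, so it does not affect the crossing time.
Time = 164 / 5.900 = 27.797 s.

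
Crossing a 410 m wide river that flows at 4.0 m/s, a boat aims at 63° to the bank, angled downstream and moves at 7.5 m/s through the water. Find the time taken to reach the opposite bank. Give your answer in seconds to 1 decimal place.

61.4 s

The component of the boat's velocity perpendicular to the bank is 7.5 × sin 63° = 6.683 m/s.
The flow acts along the bank and has no component across it.
Time = 410 / 6.683 = 61.354 s.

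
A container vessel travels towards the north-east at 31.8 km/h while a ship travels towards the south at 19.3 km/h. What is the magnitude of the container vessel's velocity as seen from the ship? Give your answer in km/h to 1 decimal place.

47.5 km/h

Taking east as x and north as y: container vessel velocity = (22.486, 22.486) km/h; ship velocity = (0.000, -19.300) km/h.
Velocity of container vessel relative to ship = (22.486, 22.486) − (0.000, -19.300) = (22.486, 41.786) km/h.
Magnitude = |(22.486, 41.786)| = 47.452 km/h.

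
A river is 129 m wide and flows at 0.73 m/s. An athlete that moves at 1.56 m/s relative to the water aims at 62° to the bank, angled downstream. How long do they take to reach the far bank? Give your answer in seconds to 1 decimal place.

The component of the athlete's velocity perpendicular to the bank is 1.56 × sin 62° = 1.377 m/s.
The flow acts along the bank and has no component across it.
Time = 129 / 1.377 = 93.655 s.

93.7 s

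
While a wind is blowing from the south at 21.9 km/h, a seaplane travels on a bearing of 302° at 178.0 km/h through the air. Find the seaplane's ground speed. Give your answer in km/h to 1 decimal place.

Taking east as x and north as y: velocity relative to the air = (-150.953, 94.326) km/h; the air relative to ground = (0.000, 21.900) km/h.
Velocity relative to ground = (-150.953, 94.326) + (0.000, 21.900) = (-150.953, 116.226) km/h.
Speed = |(-150.953, 116.226)| = 190.513 km/h.

190.5 km/h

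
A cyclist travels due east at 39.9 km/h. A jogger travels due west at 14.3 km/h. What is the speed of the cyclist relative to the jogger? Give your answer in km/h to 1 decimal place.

Taking east as x and north as y: cyclist velocity = (39.900, 0.000) km/h; jogger velocity = (-14.300, 0.000) km/h.
Velocity of cyclist relative to jogger = (39.900, 0.000) − (-14.300, 0.000) = (54.200, 0.000) km/h.
Magnitude = |(54.200, 0.000)| = 54.200 km/h.

54.2 km/h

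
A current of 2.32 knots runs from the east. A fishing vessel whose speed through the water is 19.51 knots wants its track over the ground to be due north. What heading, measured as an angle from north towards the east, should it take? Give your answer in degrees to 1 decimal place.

6.8°

The current pushes perpendicular to the desired track; the heading must have a component into the current equal to 2.32 knots: 19.51 sin θ = 2.32.
sin θ = 0.1189, so θ = 6.829°.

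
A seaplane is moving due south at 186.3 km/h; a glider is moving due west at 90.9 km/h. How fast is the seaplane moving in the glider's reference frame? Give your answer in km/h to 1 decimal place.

207.3 km/h

Taking east as x and north as y: seaplane velocity = (0.000, -186.300) km/h; glider velocity = (-90.900, 0.000) km/h.
Velocity of seaplane relative to glider = (0.000, -186.300) − (-90.900, 0.000) = (90.900, -186.300) km/h.
Magnitude = |(90.900, -186.300)| = 207.293 km/h.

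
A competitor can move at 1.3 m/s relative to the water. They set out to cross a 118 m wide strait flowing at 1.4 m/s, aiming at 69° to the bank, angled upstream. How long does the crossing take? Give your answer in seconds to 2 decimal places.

The component of the competitor's velocity perpendicular to the bank is 1.3 × sin 69° = 1.214 m/s.
The current is parallel to the bank, so it does not affect the crossing time.
Time = 118 / 1.214 = 97.227 s.

97.23 s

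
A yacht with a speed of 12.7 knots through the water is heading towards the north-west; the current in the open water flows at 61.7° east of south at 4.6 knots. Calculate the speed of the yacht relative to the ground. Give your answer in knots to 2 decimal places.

Taking east as x and north as y: velocity relative to the water = (-8.980, 8.980) knots; the water relative to ground = (4.050, -2.181) knots.
Velocity relative to ground = (-8.980, 8.980) + (4.050, -2.181) = (-4.930, 6.799) knots.
Speed = |(-4.930, 6.799)| = 8.399 knots.

8.40 knots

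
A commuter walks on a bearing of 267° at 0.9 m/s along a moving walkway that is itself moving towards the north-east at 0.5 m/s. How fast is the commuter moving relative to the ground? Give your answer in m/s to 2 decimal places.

Taking east as x and north as y: moving walkway velocity = (0.354, 0.354) m/s; commuter velocity relative to moving walkway = (-0.899, -0.047) m/s.
Velocity relative to ground = (0.354, 0.354) + (-0.899, -0.047) = (-0.545, 0.306) m/s.
Speed = |(-0.545, 0.306)| = 0.625 m/s.

0.63 m/s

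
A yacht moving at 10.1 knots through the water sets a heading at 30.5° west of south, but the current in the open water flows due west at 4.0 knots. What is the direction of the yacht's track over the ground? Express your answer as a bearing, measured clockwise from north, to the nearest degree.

Taking east as x and north as y: velocity relative to the water = (-5.126, -8.702) knots; the water relative to ground = (-4.000, 0.000) knots.
Velocity relative to ground = (-5.126, -8.702) + (-4.000, 0.000) = (-9.126, -8.702) knots.
Bearing = atan2(-9.13, -8.70) = 226.36° clockwise from north.

226°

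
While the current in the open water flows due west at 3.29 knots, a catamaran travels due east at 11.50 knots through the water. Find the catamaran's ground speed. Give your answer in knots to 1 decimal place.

8.2 knots

Taking east as x and north as y: velocity relative to the water = (11.500, 0.000) knots; the water relative to ground = (-3.290, 0.000) knots.
Velocity relative to ground = (11.500, 0.000) + (-3.290, 0.000) = (8.210, 0.000) knots.
Speed = |(8.210, 0.000)| = 8.210 knots.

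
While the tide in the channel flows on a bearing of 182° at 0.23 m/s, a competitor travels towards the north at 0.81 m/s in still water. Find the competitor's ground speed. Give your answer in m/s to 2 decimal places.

Taking east as x and north as y: velocity relative to the water = (0.000, 0.810) m/s; the water relative to ground = (-0.008, -0.230) m/s.
Velocity relative to ground = (0.000, 0.810) + (-0.008, -0.230) = (-0.008, 0.580) m/s.
Speed = |(-0.008, 0.580)| = 0.580 m/s.

0.58 m/s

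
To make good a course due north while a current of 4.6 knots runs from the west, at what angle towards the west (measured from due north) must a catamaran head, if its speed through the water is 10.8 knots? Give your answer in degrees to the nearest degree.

25°

The current pushes perpendicular to the desired track; the heading must have a component into the current equal to 4.6 knots: 10.8 sin θ = 4.6.
sin θ = 0.4259, so θ = 25.209°.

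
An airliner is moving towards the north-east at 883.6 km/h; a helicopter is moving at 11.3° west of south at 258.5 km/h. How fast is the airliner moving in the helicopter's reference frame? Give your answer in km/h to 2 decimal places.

Taking east as x and north as y: airliner velocity = (624.800, 624.800) km/h; helicopter velocity = (-50.652, -253.489) km/h.
Velocity of airliner relative to helicopter = (624.800, 624.800) − (-50.652, -253.489) = (675.452, 878.288) km/h.
Magnitude = |(675.452, 878.288)| = 1107.983 km/h.

1107.98 km/h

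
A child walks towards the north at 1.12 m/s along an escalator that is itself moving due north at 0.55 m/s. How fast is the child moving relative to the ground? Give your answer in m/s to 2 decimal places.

1.67 m/s

Taking east as x and north as y: escalator velocity = (0.000, 0.550) m/s; child velocity relative to escalator = (0.000, 1.120) m/s.
Velocity relative to ground = (0.000, 0.550) + (0.000, 1.120) = (0.000, 1.670) m/s.
Speed = |(0.000, 1.670)| = 1.670 m/s.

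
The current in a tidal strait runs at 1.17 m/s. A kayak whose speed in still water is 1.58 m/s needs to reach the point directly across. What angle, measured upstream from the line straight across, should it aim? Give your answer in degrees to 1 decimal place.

47.8°

To cancel the current, the upstream component of the kayak's velocity must equal the flow: 1.58 sin θ = 1.17.
sin θ = 1.17 / 1.58 = 0.7405.
θ = arcsin(0.7405) = 47.775°.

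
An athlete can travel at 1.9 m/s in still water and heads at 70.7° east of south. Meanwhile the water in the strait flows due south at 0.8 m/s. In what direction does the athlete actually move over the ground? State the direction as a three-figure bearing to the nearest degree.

129°

Taking east as x and north as y: velocity relative to the water = (1.793, -0.628) m/s; the water relative to ground = (0.000, -0.800) m/s.
Velocity relative to ground = (1.793, -0.628) + (0.000, -0.800) = (1.793, -1.428) m/s.
Bearing = atan2(1.79, -1.43) = 128.53° clockwise from north.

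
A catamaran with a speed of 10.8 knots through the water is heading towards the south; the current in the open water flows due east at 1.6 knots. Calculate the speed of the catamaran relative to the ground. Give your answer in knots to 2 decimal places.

Taking east as x and north as y: velocity relative to the water = (0.000, -10.800) knots; the water relative to ground = (1.600, 0.000) knots.
Velocity relative to ground = (0.000, -10.800) + (1.600, 0.000) = (1.600, -10.800) knots.
Speed = |(1.600, -10.800)| = 10.918 knots.

10.92 knots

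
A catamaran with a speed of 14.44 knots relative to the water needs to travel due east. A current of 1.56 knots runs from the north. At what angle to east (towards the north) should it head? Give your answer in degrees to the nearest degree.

6°

The current pushes perpendicular to the desired track; the heading must have a component into the current equal to 1.56 knots: 14.44 sin θ = 1.56.
sin θ = 0.1080, so θ = 6.202°.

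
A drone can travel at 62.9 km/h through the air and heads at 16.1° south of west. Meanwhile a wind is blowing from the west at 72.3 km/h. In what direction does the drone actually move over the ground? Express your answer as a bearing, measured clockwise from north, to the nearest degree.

146°

Taking east as x and north as y: velocity relative to the air = (-60.433, -17.443) km/h; the air relative to ground = (72.300, 0.000) km/h.
Velocity relative to ground = (-60.433, -17.443) + (72.300, 0.000) = (11.867, -17.443) km/h.
Bearing = atan2(11.87, -17.44) = 145.77° clockwise from north.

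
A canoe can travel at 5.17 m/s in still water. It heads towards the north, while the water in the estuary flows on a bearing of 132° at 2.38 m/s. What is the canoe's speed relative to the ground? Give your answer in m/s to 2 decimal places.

Taking east as x and north as y: velocity relative to the water = (0.000, 5.170) m/s; the water relative to ground = (1.769, -1.593) m/s.
Velocity relative to ground = (0.000, 5.170) + (1.769, -1.593) = (1.769, 3.577) m/s.
Speed = |(1.769, 3.577)| = 3.991 m/s.

3.99 m/s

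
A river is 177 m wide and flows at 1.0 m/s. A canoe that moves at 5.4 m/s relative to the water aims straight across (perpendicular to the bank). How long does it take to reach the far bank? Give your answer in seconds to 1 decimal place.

The component of the canoe's velocity perpendicular to the bank is 5.4 m/s.
Only the cross-stream component determines the crossing time; the current contributes nothing perpendicular to the bank.
Time = 177 / 5.400 = 32.778 s.

32.8 s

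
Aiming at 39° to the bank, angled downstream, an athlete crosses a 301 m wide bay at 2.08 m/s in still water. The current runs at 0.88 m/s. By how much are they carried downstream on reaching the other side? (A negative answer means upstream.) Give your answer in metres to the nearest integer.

574 m

Perpendicular speed = 1.309 m/s; crossing time = 301 / 1.309 = 229.949 s.
Net downstream speed = 2.496 m/s.
Drift = 2.496 × 229.949 = 574.059 m (downstream).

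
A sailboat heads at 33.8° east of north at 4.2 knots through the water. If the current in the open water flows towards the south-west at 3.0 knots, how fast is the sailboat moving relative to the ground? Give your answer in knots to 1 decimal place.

Taking east as x and north as y: velocity relative to the water = (2.336, 3.490) knots; the water relative to ground = (-2.121, -2.121) knots.
Velocity relative to ground = (2.336, 3.490) + (-2.121, -2.121) = (0.215, 1.369) knots.
Speed = |(0.215, 1.369)| = 1.386 knots.

1.4 knots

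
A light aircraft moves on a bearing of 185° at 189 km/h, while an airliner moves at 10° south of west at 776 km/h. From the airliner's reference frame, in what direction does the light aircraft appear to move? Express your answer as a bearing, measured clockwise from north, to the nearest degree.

094°

Taking east as x and north as y: light aircraft velocity = (-16.472, -188.281) km/h; airliner velocity = (-764.211, -134.751) km/h.
Velocity of light aircraft relative to airliner = (-16.472, -188.281) − (-764.211, -134.751) = (747.738, -53.530) km/h.
Bearing = atan2(747.74, -53.53) = 94.09° clockwise from north.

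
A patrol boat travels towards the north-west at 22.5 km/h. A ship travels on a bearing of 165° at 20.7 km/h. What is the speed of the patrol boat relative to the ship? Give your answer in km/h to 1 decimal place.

41.7 km/h

Taking east as x and north as y: patrol boat velocity = (-15.910, 15.910) km/h; ship velocity = (5.358, -19.995) km/h.
Velocity of patrol boat relative to ship = (-15.910, 15.910) − (5.358, -19.995) = (-21.267, 35.905) km/h.
Magnitude = |(-21.267, 35.905)| = 41.731 km/h.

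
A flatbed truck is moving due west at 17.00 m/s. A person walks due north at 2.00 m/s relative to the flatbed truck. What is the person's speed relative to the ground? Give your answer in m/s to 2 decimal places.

17.12 m/s

Taking east as x and north as y: flatbed truck velocity = (-17.000, 0.000) m/s; person velocity relative to flatbed truck = (0.000, 2.000) m/s.
Velocity relative to ground = (-17.000, 0.000) + (0.000, 2.000) = (-17.000, 2.000) m/s.
Speed = |(-17.000, 2.000)| = 17.117 m/s.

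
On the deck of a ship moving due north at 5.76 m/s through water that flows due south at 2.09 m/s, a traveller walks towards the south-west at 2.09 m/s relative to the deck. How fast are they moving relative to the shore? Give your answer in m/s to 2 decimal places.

In east/north components (m/s): traveller relative to ship = (-1.478, -1.478); ship relative to water = (0.000, 5.760); water relative to ground = (0.000, -2.090).
Sum = (-1.478, 2.192) m/s.
Speed = |(-1.478, 2.192)| = 2.644 m/s.

2.64 m/s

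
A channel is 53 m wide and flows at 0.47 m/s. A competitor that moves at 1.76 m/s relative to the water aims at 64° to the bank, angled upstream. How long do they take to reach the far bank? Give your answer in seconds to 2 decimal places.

33.50 s

The component of the competitor's velocity perpendicular to the bank is 1.76 × sin 64° = 1.582 m/s.
The flow acts along the bank and has no component across it.
Time = 53 / 1.582 = 33.504 s.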